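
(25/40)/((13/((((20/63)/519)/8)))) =25/6800976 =0.00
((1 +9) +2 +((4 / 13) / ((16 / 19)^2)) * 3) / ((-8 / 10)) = -55335 / 3328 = -16.63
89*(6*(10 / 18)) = 890 / 3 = 296.67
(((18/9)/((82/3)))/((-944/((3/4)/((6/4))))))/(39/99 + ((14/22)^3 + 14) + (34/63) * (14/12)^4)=-2910897/1175564690812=-0.00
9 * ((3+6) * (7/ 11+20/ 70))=5751/ 77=74.69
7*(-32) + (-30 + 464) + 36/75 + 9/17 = 89679/425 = 211.01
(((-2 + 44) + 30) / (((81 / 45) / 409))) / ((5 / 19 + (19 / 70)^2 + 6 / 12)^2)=141802099600000 / 6069812281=23361.86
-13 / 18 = -0.72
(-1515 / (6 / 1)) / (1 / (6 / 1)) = -1515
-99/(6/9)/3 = -99/2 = -49.50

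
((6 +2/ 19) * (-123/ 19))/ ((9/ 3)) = -4756/ 361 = -13.17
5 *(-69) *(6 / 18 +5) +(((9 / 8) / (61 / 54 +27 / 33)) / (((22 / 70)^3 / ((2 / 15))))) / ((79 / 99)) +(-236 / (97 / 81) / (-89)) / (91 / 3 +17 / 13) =-1836.82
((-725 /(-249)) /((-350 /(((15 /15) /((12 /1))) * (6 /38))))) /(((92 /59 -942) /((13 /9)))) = 0.00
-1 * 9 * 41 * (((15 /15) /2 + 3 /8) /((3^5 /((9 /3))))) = -287 /72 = -3.99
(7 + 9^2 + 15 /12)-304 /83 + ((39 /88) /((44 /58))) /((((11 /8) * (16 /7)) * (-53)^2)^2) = 52522073379019217 /613666315689152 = 85.59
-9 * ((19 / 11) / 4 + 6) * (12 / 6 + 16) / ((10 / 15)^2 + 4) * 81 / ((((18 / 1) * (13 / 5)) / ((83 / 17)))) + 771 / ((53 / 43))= -5588862261 / 4122976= -1355.54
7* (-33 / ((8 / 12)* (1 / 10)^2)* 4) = -138600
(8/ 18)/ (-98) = -2/ 441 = -0.00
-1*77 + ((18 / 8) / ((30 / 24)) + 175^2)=152749 / 5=30549.80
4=4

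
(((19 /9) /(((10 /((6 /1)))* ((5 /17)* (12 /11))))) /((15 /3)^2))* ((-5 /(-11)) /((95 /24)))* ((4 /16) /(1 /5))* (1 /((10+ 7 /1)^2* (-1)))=-1 /12750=-0.00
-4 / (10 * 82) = -1 / 205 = -0.00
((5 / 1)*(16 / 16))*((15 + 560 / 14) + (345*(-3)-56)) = -5180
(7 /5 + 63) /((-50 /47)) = -60.54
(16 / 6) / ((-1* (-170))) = 4 / 255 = 0.02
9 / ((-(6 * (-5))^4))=-1 / 90000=-0.00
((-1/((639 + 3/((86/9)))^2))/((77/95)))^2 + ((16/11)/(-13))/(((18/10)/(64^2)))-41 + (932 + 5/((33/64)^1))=455059228972353063773313847/704328627902267943291717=646.09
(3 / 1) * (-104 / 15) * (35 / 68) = -182 / 17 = -10.71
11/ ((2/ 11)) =121/ 2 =60.50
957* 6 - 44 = 5698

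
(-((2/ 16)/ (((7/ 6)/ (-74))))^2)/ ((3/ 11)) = -45177/ 196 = -230.49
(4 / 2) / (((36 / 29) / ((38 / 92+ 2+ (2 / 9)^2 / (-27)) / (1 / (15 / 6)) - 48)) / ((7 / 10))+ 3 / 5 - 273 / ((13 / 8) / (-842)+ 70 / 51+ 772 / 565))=-9107223050922034570 / 451658309569328527629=-0.02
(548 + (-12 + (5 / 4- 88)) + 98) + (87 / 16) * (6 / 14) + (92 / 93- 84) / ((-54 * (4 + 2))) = 463894909 / 843696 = 549.84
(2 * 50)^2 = 10000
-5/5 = -1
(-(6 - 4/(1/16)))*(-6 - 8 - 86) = -5800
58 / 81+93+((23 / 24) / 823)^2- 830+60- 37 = -2504535054695 / 3511273536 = -713.28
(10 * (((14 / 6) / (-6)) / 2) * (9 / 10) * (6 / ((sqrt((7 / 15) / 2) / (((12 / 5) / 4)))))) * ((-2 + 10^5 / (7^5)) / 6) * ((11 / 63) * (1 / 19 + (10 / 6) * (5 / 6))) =-9473981 * sqrt(210) / 63530460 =-2.16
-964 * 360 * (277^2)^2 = -2043142279604640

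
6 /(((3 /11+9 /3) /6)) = 11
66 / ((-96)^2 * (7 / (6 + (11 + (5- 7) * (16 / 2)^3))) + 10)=-33231 / 27221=-1.22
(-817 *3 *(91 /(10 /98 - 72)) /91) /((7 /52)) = 68628 /271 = 253.24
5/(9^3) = 5/729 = 0.01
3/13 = 0.23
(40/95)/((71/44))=352/1349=0.26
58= 58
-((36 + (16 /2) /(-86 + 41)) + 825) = -860.82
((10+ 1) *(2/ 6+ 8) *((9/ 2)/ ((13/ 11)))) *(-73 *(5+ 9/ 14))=-52335525/ 364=-143778.91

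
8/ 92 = 2/ 23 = 0.09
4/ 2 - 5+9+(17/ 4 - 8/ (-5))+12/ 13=3321/ 260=12.77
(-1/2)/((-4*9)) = 1/72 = 0.01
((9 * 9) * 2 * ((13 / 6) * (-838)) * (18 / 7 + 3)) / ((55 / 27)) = -309727314 / 385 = -804486.53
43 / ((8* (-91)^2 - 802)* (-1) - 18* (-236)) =-43 / 61198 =-0.00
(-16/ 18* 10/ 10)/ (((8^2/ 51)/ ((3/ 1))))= -17/ 8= -2.12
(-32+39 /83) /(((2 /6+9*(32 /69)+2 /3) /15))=-902865 /9877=-91.41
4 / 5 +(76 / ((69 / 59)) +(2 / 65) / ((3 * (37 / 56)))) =3639784 / 55315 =65.80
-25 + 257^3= 16974568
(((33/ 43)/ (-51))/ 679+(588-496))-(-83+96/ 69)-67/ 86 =3946054845/ 22832054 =172.83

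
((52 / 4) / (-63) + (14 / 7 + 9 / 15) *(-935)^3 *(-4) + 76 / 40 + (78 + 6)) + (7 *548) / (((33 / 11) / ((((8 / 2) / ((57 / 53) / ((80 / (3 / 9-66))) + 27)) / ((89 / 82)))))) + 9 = 52782687101101915801 / 6209023590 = 8500964175.13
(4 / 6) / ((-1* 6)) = -1 / 9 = -0.11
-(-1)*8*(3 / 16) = 3 / 2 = 1.50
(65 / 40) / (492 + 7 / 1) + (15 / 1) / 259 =63247 / 1033928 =0.06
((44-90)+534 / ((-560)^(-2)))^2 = 28043640007221316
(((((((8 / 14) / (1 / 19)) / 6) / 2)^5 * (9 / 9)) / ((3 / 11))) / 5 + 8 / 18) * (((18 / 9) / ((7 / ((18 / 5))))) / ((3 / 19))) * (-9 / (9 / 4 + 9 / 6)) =-13.90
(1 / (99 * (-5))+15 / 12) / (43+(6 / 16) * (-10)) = 2471 / 77715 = 0.03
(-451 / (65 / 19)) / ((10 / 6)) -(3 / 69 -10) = -516836 / 7475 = -69.14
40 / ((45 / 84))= 224 / 3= 74.67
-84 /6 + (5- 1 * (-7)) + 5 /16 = -27 /16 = -1.69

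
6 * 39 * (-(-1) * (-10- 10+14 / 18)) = -4498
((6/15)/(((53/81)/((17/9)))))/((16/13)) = 1989/2120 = 0.94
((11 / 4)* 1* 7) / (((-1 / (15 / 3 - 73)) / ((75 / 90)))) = 6545 / 6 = 1090.83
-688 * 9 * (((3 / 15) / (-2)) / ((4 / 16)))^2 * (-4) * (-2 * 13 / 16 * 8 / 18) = -71552 / 25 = -2862.08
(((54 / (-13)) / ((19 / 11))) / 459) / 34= -11 / 71383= -0.00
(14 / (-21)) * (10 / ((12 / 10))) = -50 / 9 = -5.56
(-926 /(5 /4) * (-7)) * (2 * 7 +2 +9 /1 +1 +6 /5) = 3526208 /25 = 141048.32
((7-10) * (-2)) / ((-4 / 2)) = -3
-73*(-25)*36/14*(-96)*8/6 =-600685.71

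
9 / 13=0.69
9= 9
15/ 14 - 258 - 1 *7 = -3695/ 14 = -263.93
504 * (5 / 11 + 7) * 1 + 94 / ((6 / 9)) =42879 / 11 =3898.09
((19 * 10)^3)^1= 6859000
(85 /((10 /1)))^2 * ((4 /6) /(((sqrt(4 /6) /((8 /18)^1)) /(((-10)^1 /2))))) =-1445 * sqrt(6) /27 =-131.09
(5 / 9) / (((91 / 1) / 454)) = 2.77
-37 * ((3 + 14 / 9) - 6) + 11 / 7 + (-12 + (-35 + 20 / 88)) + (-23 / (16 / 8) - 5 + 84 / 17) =-39062 / 11781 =-3.32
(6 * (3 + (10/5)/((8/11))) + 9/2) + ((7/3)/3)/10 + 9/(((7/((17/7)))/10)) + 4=327673/4410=74.30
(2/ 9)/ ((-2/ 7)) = -7/ 9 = -0.78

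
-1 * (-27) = 27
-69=-69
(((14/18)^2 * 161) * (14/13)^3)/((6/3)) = 60.82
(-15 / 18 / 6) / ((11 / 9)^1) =-5 / 44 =-0.11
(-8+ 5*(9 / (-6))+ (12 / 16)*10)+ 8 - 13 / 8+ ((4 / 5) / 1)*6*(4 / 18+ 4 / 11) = 1567 / 1320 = 1.19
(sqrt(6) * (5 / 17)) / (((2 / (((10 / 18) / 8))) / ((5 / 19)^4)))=15625 * sqrt(6) / 319025808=0.00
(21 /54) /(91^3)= 1 /1937754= 0.00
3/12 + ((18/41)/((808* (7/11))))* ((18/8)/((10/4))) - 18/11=-17672269/12754280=-1.39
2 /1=2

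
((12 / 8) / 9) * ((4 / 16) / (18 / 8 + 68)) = 1 / 1686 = 0.00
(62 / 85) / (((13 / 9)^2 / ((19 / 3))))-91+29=-858824 / 14365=-59.79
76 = 76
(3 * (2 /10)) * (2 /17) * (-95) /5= -114 /85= -1.34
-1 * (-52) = 52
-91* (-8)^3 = 46592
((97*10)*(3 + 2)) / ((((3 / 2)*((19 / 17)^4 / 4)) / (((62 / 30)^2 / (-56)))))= -15571154114 / 24630669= -632.19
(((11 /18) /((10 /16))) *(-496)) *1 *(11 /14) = -120032 /315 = -381.05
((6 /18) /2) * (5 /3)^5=3125 /1458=2.14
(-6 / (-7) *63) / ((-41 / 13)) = -17.12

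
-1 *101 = -101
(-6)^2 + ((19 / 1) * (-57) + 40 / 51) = -53357 / 51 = -1046.22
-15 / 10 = -1.50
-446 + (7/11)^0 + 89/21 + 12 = -9004/21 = -428.76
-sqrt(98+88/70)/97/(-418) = 3 * sqrt(13510)/1419110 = 0.00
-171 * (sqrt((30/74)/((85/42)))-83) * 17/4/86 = 241281/344-513 * sqrt(8806)/12728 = 697.62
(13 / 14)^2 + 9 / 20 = 643 / 490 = 1.31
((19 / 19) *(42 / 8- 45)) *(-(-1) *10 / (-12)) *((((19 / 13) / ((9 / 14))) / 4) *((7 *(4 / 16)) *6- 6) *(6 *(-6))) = -317205 / 104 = -3050.05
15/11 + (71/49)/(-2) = 689/1078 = 0.64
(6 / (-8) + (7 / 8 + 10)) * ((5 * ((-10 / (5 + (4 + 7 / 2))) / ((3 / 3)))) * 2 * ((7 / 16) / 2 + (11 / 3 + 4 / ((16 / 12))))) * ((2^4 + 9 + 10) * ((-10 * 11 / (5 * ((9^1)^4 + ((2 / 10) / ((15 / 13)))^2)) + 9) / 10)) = -10369993870971 / 590492704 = -17561.60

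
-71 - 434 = -505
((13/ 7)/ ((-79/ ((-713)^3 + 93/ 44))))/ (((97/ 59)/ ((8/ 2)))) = 12232539518225/ 590051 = 20731325.80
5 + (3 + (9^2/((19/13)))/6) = 655/38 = 17.24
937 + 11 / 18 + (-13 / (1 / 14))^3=-108497347 / 18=-6027630.39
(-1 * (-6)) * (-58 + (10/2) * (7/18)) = -1009/3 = -336.33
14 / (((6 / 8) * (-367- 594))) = -56 / 2883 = -0.02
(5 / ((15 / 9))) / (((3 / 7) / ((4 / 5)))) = 28 / 5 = 5.60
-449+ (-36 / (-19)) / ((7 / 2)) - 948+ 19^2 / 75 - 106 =-14939012 / 9975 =-1497.65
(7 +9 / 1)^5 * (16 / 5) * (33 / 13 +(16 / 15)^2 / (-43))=5300711063552 / 628875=8428878.65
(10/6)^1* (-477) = -795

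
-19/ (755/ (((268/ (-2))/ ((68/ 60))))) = 7638/ 2567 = 2.98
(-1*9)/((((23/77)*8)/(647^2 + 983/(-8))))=-2320087077/1472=-1576146.11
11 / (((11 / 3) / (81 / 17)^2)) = 19683 / 289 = 68.11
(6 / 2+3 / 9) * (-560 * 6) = -11200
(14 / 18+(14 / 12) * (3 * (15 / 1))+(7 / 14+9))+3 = 592 / 9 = 65.78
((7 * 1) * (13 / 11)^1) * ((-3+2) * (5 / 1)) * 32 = -14560 / 11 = -1323.64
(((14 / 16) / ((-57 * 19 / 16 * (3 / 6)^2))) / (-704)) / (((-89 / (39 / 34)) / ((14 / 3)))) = -637 / 144194952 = -0.00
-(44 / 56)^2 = -121 / 196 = -0.62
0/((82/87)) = 0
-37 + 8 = -29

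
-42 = -42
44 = 44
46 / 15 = 3.07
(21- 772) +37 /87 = -65300 /87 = -750.57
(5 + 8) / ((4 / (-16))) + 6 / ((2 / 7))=-31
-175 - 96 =-271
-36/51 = -12/17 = -0.71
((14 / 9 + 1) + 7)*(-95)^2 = 86238.89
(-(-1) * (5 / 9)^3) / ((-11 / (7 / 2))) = -875 / 16038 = -0.05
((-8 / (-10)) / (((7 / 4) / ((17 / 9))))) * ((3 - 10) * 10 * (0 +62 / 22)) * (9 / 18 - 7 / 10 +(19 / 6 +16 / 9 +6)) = -8153744 / 4455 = -1830.25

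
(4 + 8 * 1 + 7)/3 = 19/3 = 6.33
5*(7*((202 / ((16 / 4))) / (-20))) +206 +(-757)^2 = 573166.62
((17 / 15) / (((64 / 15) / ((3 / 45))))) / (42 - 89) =-17 / 45120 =-0.00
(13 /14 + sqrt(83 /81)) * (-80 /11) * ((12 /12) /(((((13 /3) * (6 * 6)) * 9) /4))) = -0.04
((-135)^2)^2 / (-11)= -332150625 / 11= -30195511.36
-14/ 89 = -0.16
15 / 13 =1.15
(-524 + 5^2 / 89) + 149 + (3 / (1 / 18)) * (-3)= -47768 / 89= -536.72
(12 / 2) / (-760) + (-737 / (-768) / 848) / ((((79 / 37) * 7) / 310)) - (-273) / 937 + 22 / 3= 122468353207681 / 16029331261440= 7.64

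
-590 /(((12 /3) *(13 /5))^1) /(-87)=1475 /2262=0.65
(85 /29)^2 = 7225 /841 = 8.59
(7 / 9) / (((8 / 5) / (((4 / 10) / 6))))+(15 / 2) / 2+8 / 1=2545 / 216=11.78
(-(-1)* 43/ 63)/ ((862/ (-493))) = -0.39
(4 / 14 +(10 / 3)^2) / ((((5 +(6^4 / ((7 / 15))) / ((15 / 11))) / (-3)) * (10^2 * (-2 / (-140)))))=-2513 / 214365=-0.01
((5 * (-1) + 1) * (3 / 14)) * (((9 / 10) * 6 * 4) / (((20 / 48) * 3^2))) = -864 / 175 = -4.94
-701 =-701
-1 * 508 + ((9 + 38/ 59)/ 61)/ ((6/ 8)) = -5482600/ 10797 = -507.79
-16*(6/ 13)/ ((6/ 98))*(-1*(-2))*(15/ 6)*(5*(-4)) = 156800/ 13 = 12061.54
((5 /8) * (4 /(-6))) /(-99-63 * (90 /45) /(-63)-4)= 5 /1212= 0.00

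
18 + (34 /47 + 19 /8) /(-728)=4925939 /273728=18.00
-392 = -392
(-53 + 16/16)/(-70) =26/35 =0.74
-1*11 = -11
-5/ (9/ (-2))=10/ 9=1.11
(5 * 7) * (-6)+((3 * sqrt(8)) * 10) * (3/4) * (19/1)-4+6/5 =996.35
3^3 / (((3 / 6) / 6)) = 324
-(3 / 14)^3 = -27 / 2744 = -0.01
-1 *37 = -37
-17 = -17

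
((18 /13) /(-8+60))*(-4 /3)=-6 /169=-0.04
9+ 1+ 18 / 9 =12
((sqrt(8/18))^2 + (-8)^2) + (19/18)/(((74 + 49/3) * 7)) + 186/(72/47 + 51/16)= 599329385/5770674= 103.86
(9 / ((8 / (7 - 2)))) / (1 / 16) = 90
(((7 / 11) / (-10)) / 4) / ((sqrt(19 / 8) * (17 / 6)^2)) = -63 * sqrt(38) / 302005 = -0.00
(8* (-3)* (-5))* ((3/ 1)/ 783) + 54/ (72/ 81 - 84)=-6181/ 32538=-0.19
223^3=11089567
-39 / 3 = -13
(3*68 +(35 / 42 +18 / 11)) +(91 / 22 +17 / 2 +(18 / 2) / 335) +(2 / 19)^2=1749143909 / 7981710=219.14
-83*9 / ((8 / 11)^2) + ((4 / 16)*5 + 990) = -26947 / 64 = -421.05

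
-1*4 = -4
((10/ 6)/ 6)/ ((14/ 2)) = 5/ 126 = 0.04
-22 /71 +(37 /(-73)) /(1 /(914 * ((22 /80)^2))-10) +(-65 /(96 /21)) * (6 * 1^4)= -1959176935983 /22895176880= -85.57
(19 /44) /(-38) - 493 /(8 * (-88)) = 485 /704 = 0.69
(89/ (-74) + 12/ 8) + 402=14885/ 37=402.30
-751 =-751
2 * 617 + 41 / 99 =122207 / 99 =1234.41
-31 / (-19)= 1.63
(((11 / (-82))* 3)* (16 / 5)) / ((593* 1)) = -264 / 121565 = -0.00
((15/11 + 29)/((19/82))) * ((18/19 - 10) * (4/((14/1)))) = -9421472/27797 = -338.94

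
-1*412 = -412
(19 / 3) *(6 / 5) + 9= 83 / 5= 16.60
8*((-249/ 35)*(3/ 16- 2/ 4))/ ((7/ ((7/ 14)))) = 249/ 196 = 1.27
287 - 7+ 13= 293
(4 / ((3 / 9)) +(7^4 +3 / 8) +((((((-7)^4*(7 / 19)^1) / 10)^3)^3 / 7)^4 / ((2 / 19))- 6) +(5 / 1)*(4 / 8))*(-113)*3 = -16219920143754246098899690000000000000000000000000000000000000000000000.00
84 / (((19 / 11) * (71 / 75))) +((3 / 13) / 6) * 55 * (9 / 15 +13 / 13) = 960256 / 17537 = 54.76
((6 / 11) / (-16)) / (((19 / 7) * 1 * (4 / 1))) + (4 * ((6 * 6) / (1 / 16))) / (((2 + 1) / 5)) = 25681899 / 6688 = 3840.00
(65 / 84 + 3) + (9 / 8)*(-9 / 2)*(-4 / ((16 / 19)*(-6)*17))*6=53905 / 22848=2.36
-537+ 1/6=-3221/6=-536.83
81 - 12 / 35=2823 / 35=80.66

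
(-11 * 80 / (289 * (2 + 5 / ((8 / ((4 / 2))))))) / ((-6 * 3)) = 1760 / 33813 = 0.05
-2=-2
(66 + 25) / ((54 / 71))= 6461 / 54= 119.65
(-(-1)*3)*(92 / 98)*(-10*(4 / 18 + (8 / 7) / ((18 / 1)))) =-2760 / 343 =-8.05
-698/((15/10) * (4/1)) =-116.33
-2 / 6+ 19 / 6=17 / 6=2.83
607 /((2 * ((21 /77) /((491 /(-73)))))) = -3278407 /438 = -7484.95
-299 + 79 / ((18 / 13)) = -4355 / 18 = -241.94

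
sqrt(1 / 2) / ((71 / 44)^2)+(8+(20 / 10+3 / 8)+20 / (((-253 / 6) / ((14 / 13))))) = 968 * sqrt(2) / 5041+259547 / 26312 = 10.14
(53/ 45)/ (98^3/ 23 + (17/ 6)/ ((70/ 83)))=34132/ 1185999279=0.00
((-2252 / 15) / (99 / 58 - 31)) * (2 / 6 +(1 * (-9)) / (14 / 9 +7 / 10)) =-10030408 / 535185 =-18.74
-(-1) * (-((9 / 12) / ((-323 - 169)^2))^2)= -1 / 104168853504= -0.00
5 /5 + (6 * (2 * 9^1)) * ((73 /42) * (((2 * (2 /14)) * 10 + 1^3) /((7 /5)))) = 177733 /343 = 518.17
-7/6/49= -0.02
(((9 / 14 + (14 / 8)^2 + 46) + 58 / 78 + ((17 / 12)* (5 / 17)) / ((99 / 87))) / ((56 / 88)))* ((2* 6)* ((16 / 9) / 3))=29298772 / 51597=567.84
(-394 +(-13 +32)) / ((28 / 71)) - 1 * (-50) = -25225 / 28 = -900.89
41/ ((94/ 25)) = 1025/ 94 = 10.90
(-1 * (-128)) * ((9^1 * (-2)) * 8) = -18432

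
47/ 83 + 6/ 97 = 5057/ 8051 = 0.63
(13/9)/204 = 13/1836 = 0.01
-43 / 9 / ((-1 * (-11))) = -43 / 99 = -0.43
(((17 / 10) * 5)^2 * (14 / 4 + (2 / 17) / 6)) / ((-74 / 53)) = -182.13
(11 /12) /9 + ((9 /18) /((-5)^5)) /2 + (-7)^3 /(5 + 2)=-4125788 /84375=-48.90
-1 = -1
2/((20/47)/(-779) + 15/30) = 146452/36573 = 4.00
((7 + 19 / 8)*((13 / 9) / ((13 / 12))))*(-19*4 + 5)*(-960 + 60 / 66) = 9363125 / 11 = 851193.18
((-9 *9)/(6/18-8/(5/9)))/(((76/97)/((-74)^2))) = 161343495/4009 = 40245.32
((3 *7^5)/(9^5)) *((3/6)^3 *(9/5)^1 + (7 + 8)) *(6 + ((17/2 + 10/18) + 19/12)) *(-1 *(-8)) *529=1081107132091/1180980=915432.21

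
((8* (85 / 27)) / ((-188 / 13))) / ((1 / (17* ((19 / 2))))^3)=-37236585035 / 5076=-7335812.65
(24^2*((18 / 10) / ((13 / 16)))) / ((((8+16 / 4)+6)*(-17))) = -4608 / 1105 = -4.17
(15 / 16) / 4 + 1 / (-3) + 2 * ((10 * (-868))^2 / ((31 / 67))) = 325673599.90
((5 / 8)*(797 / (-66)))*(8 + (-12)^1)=3985 / 132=30.19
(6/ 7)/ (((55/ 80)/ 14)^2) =43008/ 121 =355.44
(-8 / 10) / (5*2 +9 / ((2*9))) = -8 / 105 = -0.08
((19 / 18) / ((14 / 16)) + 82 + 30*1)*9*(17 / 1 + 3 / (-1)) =14264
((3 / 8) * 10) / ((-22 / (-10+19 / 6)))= 205 / 176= 1.16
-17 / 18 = -0.94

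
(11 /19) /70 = 11 /1330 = 0.01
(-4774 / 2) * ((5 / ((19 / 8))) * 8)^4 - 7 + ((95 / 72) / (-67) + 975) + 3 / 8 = -60370871610198967 / 314334252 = -192059475.63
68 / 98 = 0.69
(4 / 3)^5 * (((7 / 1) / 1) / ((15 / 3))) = 7168 / 1215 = 5.90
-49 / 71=-0.69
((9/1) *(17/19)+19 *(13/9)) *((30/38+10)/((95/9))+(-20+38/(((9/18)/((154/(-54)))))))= -13946122430/1666737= -8367.32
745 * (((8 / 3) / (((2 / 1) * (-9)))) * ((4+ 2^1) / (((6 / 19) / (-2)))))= 113240 / 27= 4194.07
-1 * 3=-3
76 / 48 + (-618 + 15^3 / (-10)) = -11447 / 12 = -953.92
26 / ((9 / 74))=1924 / 9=213.78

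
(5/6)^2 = 0.69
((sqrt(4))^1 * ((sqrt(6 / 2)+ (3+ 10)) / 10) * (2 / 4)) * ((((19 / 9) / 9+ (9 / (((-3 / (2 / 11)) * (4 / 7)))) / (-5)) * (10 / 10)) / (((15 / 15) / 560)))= 106148 * sqrt(3) / 4455+ 1379924 / 4455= 351.02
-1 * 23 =-23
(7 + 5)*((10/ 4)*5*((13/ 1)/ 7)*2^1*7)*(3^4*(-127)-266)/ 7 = -41156700/ 7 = -5879528.57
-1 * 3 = -3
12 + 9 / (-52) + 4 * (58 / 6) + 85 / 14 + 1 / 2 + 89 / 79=5020073 / 86268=58.19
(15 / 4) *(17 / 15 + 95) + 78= 877 / 2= 438.50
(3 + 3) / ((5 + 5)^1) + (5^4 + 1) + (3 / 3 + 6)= 633.60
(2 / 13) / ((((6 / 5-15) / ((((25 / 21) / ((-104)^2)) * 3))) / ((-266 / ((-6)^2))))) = 2375 / 87317568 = 0.00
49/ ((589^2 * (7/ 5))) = 35/ 346921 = 0.00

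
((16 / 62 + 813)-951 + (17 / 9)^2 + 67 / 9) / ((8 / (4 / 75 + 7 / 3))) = -28480511 / 753300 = -37.81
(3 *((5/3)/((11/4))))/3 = 20/33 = 0.61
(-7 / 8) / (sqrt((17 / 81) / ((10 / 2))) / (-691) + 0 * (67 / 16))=43533 * sqrt(85) / 136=2951.14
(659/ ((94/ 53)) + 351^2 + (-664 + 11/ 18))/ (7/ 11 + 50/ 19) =10866031429/ 288909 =37610.57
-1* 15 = -15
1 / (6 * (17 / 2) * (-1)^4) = 1 / 51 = 0.02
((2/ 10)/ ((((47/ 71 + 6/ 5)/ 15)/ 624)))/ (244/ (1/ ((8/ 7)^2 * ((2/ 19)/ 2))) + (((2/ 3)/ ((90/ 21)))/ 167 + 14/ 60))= 9299141560800/ 157309096991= 59.11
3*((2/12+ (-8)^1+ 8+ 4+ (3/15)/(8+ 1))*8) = 1508/15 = 100.53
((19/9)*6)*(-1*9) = -114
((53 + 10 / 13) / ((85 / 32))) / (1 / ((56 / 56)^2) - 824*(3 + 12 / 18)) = -67104 / 10012405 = -0.01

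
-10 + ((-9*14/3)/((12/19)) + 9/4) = -297/4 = -74.25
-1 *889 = -889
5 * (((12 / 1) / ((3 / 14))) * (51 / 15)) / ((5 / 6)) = 5712 / 5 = 1142.40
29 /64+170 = 10909 /64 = 170.45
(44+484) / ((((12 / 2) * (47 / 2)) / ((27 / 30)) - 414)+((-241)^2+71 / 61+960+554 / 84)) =1352736 / 150623633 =0.01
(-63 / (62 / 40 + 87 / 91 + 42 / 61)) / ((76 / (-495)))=865539675 / 6738559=128.45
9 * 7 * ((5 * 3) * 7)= 6615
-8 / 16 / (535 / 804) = -402 / 535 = -0.75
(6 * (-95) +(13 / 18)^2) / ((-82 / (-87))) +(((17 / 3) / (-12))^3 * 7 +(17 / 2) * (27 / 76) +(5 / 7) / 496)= -4747254102649 / 7886870208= -601.92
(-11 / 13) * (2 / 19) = -22 / 247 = -0.09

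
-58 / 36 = -29 / 18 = -1.61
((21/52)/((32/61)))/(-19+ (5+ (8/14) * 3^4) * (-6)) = -8967/3805568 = -0.00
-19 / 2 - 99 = -217 / 2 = -108.50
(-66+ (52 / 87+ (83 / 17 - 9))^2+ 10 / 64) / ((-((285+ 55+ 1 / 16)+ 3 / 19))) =71091544465 / 452480920614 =0.16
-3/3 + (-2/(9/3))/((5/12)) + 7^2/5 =36/5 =7.20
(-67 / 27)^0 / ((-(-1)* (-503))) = -1 / 503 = -0.00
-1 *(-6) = 6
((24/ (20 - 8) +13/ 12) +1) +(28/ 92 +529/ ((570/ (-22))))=-16.03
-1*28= -28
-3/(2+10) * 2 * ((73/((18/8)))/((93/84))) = -4088/279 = -14.65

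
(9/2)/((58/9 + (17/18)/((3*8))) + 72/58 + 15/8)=56376/120271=0.47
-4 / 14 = -2 / 7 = -0.29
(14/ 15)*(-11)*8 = -1232/ 15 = -82.13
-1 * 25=-25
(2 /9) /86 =0.00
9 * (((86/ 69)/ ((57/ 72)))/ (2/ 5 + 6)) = 1935/ 874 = 2.21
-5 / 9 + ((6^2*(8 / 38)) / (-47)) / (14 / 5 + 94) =-541885 / 972477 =-0.56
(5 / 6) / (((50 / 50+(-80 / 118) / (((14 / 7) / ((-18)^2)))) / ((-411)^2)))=-16610565 / 12842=-1293.46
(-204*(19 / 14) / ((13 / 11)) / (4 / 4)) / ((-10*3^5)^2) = -3553 / 89557650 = -0.00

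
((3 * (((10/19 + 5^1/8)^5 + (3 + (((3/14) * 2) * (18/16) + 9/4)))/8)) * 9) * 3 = 356766978471129/4543661473792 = 78.52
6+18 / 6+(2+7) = 18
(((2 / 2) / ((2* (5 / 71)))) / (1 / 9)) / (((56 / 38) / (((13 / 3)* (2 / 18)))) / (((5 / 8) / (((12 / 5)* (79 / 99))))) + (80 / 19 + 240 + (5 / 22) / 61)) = 48139065 / 191044337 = 0.25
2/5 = 0.40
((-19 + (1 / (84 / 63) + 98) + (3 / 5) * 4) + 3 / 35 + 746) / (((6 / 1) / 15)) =115953 / 56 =2070.59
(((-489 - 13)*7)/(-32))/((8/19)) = 33383/128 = 260.80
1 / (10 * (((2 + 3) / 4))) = 2 / 25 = 0.08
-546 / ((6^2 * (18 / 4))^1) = -91 / 27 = -3.37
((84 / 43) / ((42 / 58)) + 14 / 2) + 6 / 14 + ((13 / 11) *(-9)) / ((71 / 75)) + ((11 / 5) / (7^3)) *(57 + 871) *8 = 2678629297 / 57594845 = 46.51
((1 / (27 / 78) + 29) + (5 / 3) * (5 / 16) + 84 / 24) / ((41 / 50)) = 129275 / 2952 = 43.79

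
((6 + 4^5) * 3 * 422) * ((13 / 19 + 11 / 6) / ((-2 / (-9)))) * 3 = 842045085 / 19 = 44318162.37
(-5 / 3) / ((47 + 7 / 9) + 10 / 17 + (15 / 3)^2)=-51 / 2245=-0.02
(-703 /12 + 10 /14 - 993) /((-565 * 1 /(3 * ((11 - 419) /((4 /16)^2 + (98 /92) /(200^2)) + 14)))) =-33063063237361 /910037590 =-36331.54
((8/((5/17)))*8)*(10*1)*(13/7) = 28288/7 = 4041.14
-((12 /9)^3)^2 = -4096 /729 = -5.62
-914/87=-10.51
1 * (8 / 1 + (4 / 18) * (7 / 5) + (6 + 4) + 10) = 1274 / 45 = 28.31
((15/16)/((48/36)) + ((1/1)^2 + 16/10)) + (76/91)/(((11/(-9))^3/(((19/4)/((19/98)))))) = -43763209/5536960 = -7.90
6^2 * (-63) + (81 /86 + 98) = -186539 /86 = -2169.06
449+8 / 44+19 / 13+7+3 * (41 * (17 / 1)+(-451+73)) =1414.64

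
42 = 42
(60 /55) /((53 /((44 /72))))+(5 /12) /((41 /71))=6381 /8692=0.73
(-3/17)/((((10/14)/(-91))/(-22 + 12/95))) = -3971058/8075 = -491.77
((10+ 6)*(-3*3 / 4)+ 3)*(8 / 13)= -264 / 13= -20.31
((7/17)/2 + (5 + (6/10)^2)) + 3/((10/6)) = 6261/850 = 7.37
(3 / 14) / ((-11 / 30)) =-0.58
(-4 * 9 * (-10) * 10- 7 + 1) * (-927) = -3331638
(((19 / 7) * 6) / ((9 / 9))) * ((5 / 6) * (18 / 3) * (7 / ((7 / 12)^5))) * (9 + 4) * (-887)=-1635490621440 / 16807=-97310086.36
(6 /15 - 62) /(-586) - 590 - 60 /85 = -14708912 /24905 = -590.60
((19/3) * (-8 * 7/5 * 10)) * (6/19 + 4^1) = -9184/3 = -3061.33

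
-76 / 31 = -2.45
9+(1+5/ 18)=185/ 18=10.28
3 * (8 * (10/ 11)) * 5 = 1200/ 11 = 109.09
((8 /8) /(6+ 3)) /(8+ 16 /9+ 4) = 0.01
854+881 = 1735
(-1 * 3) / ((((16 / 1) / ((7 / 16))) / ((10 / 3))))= -35 / 128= -0.27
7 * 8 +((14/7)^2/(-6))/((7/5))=55.52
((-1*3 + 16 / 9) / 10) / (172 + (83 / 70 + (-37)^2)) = -77 / 971577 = -0.00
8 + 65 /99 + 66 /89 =82807 /8811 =9.40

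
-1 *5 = -5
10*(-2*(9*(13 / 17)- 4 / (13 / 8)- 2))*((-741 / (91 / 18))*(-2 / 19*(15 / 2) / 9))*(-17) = 963000 / 91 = 10582.42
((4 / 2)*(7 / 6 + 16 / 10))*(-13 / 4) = -1079 / 60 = -17.98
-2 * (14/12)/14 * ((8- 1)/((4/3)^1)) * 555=-3885/8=-485.62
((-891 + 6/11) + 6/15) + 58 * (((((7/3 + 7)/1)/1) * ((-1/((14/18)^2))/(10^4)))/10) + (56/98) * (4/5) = -856246113/962500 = -889.61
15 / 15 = 1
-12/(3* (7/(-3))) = 12/7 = 1.71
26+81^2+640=7227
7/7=1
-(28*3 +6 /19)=-1602 /19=-84.32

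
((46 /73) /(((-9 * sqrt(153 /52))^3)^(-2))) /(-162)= -52654.96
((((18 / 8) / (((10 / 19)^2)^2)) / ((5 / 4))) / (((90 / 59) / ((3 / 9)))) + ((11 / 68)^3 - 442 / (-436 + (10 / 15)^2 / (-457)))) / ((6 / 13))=20298875646219001 / 1524867462000000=13.31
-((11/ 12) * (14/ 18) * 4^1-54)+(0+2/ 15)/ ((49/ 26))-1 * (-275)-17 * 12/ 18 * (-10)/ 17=2202038/ 6615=332.89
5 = 5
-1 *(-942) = 942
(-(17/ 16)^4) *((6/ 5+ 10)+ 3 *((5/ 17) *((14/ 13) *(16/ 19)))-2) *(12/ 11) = -1547256003/ 111288320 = -13.90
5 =5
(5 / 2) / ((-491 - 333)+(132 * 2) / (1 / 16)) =1 / 1360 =0.00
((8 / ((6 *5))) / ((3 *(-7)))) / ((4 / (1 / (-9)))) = 1 / 2835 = 0.00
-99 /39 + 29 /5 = 212 /65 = 3.26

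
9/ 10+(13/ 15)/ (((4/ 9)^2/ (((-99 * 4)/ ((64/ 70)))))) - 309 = -1413399/ 640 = -2208.44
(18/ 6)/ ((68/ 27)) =81/ 68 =1.19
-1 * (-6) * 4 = 24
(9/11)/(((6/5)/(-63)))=-945/22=-42.95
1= 1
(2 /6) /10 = 1 /30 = 0.03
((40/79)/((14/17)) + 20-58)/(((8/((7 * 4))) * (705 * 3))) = -10337/167085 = -0.06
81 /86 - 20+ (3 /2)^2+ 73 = 9665 /172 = 56.19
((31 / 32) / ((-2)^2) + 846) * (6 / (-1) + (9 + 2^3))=1191509 / 128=9308.66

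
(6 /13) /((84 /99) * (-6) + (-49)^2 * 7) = 22 /800891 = 0.00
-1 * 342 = -342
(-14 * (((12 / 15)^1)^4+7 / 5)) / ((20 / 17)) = -134589 / 6250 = -21.53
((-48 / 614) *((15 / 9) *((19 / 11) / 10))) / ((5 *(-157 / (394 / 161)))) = 29944 / 426802145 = 0.00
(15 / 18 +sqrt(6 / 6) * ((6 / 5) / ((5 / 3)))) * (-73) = -17009 / 150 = -113.39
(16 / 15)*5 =16 / 3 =5.33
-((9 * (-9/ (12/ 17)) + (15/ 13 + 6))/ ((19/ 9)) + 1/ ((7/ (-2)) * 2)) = 353473/ 6916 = 51.11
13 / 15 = 0.87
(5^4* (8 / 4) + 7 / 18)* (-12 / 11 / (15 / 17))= -765238 / 495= -1545.94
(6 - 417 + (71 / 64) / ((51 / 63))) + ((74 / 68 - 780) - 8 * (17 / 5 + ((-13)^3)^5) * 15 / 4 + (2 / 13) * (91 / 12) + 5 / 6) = 1535576790422721421.46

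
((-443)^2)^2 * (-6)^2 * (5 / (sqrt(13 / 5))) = 6932460600180 * sqrt(65) / 13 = 4299329552967.36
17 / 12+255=3077 / 12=256.42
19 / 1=19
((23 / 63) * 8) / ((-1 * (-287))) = 184 / 18081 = 0.01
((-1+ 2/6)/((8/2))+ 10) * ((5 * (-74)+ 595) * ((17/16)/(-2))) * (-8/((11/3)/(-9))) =-2031075/88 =-23080.40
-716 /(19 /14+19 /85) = -852040 /1881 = -452.97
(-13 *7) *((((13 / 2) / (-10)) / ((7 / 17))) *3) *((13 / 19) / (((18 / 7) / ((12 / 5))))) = 261443 / 950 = 275.20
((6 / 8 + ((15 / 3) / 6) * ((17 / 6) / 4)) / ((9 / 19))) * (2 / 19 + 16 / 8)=965 / 162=5.96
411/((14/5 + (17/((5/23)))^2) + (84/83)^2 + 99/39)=0.07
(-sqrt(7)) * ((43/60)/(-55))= 43 * sqrt(7)/3300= 0.03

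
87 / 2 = 43.50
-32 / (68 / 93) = -744 / 17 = -43.76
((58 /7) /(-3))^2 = 3364 /441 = 7.63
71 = 71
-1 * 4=-4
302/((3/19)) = 5738/3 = 1912.67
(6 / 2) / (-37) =-3 / 37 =-0.08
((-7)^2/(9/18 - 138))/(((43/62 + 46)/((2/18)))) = -6076/7165125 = -0.00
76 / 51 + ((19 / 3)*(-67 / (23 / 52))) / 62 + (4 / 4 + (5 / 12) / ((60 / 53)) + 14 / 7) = -18528259 / 1745424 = -10.62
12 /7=1.71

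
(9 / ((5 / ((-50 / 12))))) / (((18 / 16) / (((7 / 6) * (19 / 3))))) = -1330 / 27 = -49.26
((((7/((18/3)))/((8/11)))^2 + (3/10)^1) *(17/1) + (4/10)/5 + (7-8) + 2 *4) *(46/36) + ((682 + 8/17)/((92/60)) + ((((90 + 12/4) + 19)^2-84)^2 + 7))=62937472064092849/405388800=155252123.55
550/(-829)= -550/829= -0.66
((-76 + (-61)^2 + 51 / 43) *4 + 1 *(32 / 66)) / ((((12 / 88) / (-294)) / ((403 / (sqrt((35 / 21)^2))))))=-326954080544 / 43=-7603583268.47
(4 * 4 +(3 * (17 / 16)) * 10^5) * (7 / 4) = 1115681 / 2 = 557840.50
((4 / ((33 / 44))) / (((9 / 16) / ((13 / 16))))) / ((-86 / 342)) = -3952 / 129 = -30.64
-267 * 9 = -2403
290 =290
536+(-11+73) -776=-178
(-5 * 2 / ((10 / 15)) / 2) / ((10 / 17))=-51 / 4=-12.75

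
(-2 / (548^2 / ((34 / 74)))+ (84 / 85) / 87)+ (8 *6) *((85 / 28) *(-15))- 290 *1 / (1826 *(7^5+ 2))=-2185.70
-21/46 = -0.46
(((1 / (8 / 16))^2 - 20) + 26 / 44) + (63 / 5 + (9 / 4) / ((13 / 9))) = -3579 / 2860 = -1.25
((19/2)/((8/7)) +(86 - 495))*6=-19233/8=-2404.12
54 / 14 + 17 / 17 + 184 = 1322 / 7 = 188.86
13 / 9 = 1.44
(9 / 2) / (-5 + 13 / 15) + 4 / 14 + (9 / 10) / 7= -0.67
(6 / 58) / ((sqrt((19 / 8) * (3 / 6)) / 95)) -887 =-887 + 60 * sqrt(19) / 29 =-877.98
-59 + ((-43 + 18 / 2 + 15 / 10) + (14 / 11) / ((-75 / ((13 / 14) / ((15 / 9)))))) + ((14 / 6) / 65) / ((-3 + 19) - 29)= -127590907 / 1394250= -91.51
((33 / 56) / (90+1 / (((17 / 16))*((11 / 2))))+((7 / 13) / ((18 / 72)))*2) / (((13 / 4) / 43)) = 2277256565 / 39895492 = 57.08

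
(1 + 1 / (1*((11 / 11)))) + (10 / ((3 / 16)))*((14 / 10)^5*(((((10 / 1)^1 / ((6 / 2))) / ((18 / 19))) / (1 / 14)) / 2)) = 71550842 / 10125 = 7066.75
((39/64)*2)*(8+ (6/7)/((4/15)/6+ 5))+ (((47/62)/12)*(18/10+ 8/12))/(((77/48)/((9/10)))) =2177043369/216739600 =10.04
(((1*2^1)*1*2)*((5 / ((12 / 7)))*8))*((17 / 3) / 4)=1190 / 9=132.22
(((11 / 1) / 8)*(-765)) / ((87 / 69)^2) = -661.64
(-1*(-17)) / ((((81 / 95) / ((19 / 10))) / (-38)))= -116603 / 81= -1439.54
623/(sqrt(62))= 623*sqrt(62)/62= 79.12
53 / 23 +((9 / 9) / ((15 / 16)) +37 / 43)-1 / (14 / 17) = 626641 / 207690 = 3.02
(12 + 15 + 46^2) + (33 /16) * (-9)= 33991 /16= 2124.44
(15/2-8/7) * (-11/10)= -6.99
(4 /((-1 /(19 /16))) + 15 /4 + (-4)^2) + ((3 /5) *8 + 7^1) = 134 /5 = 26.80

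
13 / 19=0.68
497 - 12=485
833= 833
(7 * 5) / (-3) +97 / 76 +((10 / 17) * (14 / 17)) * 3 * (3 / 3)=-588881 / 65892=-8.94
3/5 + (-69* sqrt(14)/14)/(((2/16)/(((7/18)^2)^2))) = 3/5-7889* sqrt(14)/8748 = -2.77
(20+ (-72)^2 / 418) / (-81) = -0.40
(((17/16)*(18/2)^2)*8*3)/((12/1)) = 1377/8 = 172.12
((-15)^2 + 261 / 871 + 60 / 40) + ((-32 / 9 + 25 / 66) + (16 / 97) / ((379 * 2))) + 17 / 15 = 3562430828683 / 15850183635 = 224.76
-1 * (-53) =53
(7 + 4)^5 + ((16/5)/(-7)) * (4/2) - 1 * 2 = 5636683/35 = 161048.09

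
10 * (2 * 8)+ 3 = 163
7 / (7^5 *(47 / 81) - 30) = 567 / 787499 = 0.00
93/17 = 5.47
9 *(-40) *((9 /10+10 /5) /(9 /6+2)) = -2088 /7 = -298.29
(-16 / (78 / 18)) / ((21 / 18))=-288 / 91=-3.16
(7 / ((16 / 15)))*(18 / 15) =63 / 8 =7.88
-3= -3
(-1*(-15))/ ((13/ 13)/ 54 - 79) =-162/ 853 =-0.19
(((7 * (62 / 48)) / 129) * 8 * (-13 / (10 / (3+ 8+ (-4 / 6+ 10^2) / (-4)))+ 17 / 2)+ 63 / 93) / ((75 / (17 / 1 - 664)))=-7231404481 / 53986500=-133.95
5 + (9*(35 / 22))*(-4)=-575 / 11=-52.27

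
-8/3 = -2.67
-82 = -82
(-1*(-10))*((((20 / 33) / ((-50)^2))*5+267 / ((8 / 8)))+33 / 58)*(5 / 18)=12803233 / 17226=743.25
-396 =-396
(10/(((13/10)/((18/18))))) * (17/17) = 100/13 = 7.69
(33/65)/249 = 11/5395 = 0.00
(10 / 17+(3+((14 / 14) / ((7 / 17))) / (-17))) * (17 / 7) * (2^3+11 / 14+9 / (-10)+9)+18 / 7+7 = 51745 / 343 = 150.86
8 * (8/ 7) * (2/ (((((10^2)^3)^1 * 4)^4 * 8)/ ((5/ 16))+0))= 1/ 358400000000000000000000000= 0.00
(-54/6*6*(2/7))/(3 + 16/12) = -324/91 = -3.56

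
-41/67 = -0.61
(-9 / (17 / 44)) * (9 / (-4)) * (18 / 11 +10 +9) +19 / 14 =1082.95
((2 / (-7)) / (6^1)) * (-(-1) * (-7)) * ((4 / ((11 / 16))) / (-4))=-16 / 33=-0.48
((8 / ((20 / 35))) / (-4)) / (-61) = 7 / 122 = 0.06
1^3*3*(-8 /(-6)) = 4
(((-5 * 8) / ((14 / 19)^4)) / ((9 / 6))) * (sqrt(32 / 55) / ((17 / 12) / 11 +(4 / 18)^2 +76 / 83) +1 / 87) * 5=-23363948880 * sqrt(110) / 776889169-3258025 / 626661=-320.61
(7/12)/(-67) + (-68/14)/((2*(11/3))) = -41543/61908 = -0.67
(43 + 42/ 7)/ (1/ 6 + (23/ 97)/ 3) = 28518/ 143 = 199.43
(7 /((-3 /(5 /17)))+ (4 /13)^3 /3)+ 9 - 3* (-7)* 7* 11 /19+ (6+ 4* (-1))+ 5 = 71267318 /709631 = 100.43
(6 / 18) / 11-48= -47.97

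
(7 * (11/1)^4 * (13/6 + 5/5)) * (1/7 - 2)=-3616327/6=-602721.17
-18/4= -9/2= -4.50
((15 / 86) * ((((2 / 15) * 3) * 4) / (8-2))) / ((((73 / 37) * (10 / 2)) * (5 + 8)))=74 / 204035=0.00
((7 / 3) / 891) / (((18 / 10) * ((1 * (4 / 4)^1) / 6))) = 70 / 8019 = 0.01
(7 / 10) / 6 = 7 / 60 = 0.12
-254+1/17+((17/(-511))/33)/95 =-253.94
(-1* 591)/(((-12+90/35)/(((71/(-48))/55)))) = -97909/58080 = -1.69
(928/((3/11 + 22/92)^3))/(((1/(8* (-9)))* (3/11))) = -31739746486272/17373979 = -1826855.35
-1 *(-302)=302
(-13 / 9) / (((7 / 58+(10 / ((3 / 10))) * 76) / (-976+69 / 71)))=52197158 / 93894873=0.56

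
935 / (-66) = -85 / 6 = -14.17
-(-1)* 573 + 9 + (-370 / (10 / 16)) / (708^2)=582.00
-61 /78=-0.78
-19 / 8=-2.38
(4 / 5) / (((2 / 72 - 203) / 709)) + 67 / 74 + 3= 1.11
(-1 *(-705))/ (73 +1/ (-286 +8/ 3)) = 599250/ 62047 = 9.66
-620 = -620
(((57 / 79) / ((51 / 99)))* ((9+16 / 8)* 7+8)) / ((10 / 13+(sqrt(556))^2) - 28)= 122265 / 543046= 0.23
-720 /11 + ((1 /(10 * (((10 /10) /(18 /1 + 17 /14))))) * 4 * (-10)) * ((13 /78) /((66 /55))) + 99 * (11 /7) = 110107 /1386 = 79.44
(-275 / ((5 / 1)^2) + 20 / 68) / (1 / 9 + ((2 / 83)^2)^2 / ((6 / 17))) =-77736729798 / 806798393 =-96.35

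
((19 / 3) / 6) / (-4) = -19 / 72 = -0.26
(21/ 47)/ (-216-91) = -21/ 14429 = -0.00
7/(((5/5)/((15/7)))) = 15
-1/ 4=-0.25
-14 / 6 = -7 / 3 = -2.33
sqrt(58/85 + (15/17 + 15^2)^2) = sqrt(368644930)/85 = 225.88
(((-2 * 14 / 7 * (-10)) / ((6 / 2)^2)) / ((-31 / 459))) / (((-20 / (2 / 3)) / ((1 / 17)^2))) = 4 / 527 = 0.01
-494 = -494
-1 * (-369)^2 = -136161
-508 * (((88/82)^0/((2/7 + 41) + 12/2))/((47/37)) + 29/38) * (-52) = 6088821960/295583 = 20599.36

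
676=676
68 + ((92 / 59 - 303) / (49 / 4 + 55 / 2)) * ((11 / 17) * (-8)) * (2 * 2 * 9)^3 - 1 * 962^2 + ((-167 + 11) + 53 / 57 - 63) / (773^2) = 1640576057811117598 / 1810550514327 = 906120.01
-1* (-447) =447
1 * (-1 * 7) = -7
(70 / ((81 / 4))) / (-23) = -280 / 1863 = -0.15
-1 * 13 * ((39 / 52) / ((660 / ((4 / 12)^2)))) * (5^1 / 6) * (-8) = 13 / 1188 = 0.01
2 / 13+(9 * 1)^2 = 1055 / 13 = 81.15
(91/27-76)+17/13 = -25034/351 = -71.32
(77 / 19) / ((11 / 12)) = 84 / 19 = 4.42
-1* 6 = -6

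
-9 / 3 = -3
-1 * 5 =-5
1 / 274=0.00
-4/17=-0.24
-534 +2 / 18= -4805 / 9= -533.89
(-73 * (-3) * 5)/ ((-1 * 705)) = -73/ 47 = -1.55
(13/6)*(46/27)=299/81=3.69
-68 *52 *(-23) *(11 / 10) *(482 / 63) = 215600528 / 315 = 684446.12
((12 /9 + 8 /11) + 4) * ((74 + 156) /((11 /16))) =2027.55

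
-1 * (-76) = 76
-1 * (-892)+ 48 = 940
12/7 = 1.71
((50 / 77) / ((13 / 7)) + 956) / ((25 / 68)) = 9299544 / 3575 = 2601.27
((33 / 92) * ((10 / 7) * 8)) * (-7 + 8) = 660 / 161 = 4.10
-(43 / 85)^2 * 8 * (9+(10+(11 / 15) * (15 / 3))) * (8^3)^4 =-4065993999515648 / 1275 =-3189014901580.90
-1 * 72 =-72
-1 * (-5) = 5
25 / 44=0.57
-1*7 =-7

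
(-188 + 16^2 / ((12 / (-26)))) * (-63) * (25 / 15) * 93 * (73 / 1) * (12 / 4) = 1588218660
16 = 16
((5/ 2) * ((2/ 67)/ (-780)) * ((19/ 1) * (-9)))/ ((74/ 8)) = 57/ 32227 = 0.00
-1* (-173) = 173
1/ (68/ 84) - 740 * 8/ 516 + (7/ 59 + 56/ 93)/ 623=-1218061072/ 118992911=-10.24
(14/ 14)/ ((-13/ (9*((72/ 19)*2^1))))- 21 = -6483/ 247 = -26.25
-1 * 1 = -1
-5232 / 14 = -2616 / 7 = -373.71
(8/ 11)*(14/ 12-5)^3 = -12167/ 297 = -40.97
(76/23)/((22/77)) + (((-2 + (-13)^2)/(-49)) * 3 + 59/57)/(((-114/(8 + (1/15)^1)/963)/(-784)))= -61141336778/124545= -490917.63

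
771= 771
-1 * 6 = -6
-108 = -108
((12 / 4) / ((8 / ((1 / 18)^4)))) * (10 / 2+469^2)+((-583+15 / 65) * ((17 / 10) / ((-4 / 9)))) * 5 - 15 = 6751413169 / 606528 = 11131.25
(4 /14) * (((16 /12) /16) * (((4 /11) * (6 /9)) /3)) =4 /2079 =0.00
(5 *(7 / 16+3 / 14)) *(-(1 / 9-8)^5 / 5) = 131708742623 / 6613488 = 19915.17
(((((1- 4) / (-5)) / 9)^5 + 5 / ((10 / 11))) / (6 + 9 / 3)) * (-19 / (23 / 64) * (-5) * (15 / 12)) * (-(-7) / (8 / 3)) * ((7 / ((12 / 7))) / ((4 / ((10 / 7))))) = 7776761237 / 10060200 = 773.02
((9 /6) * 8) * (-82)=-984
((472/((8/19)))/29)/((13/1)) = 1121/377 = 2.97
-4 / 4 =-1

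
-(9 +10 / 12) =-59 / 6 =-9.83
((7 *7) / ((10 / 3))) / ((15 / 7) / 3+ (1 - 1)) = 1029 / 50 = 20.58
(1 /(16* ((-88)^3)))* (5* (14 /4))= -35 /21807104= -0.00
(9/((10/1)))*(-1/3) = -3/10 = -0.30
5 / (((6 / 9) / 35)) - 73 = 379 / 2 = 189.50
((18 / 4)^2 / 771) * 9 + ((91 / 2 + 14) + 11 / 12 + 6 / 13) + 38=1986851 / 20046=99.11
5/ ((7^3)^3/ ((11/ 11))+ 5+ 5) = 5/ 40353617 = 0.00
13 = 13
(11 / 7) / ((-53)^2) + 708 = 13921415 / 19663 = 708.00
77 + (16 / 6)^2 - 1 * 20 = 577 / 9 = 64.11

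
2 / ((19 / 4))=8 / 19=0.42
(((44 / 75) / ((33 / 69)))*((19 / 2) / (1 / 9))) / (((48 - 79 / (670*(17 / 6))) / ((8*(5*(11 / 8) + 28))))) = 92580198 / 151735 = 610.14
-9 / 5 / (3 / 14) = -42 / 5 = -8.40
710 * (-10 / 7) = -7100 / 7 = -1014.29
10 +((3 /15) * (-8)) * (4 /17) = 818 /85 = 9.62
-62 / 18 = -31 / 9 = -3.44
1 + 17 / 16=33 / 16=2.06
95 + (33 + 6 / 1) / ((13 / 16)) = 143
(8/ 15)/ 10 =4/ 75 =0.05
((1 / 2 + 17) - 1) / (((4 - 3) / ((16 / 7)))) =264 / 7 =37.71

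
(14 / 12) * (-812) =-947.33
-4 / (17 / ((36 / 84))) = -12 / 119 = -0.10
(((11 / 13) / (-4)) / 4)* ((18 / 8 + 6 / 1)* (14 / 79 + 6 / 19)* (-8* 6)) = 201465 / 19513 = 10.32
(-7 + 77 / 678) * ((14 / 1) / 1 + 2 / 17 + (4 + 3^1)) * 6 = -1676171 / 1921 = -872.55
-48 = -48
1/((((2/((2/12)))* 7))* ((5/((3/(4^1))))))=1/560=0.00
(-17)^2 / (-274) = -289 / 274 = -1.05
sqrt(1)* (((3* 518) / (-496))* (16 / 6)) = -259 / 31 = -8.35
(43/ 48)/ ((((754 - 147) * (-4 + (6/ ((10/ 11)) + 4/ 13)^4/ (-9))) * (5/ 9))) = -4144915125/ 400965608328112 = -0.00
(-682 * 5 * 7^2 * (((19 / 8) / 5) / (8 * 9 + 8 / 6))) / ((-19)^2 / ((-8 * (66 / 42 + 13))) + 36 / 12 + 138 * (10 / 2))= -90117 / 57445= -1.57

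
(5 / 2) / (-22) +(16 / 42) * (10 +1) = 4.08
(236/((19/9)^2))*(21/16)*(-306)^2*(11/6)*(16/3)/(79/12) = 275651649504/28519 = 9665544.01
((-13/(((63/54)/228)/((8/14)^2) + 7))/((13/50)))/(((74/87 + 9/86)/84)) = -98259609600/156783739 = -626.72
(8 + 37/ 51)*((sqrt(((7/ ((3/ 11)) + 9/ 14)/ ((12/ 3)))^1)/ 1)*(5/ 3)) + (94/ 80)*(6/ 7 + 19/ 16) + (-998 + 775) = -988277/ 4480 + 2225*sqrt(46410)/ 12852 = -183.30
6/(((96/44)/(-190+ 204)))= 77/2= 38.50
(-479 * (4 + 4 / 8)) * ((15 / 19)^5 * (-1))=3273665625 / 4952198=661.05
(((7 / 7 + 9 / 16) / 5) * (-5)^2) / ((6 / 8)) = 125 / 12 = 10.42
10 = 10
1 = 1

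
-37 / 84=-0.44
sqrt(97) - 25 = -15.15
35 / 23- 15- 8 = -494 / 23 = -21.48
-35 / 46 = -0.76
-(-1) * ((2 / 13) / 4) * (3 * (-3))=-9 / 26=-0.35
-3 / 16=-0.19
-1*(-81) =81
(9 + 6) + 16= 31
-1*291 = -291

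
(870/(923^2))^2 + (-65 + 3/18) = -282329590643549/4354698126246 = -64.83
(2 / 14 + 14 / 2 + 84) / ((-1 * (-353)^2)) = -638 / 872263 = -0.00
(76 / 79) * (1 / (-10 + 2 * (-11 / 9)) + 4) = 8341 / 2212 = 3.77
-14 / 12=-7 / 6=-1.17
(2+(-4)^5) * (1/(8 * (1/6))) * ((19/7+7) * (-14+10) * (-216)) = -6433344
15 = 15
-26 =-26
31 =31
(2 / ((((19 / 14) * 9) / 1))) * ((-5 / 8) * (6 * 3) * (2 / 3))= -70 / 57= -1.23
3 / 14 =0.21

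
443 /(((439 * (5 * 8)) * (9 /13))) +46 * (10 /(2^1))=36354959 /158040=230.04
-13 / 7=-1.86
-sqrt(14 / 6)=-sqrt(21) / 3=-1.53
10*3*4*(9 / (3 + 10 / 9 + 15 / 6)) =163.36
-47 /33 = -1.42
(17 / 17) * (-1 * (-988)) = 988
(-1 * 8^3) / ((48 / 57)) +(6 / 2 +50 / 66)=-19940 / 33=-604.24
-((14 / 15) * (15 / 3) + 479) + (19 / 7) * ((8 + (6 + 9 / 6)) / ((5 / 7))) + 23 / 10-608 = -1030.47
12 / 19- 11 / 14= -41 / 266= -0.15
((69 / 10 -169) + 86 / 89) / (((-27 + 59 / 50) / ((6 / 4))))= 2151135 / 229798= 9.36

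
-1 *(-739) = 739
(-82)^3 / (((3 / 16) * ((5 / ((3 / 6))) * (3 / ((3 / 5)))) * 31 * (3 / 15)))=-4410944 / 465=-9485.90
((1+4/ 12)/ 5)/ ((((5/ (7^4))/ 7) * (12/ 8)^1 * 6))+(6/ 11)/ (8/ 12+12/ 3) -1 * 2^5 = 3519431/ 51975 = 67.71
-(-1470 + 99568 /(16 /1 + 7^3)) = 428162 /359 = 1192.65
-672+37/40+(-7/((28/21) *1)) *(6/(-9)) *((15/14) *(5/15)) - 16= -27433/40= -685.82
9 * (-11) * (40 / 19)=-3960 / 19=-208.42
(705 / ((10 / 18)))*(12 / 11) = 15228 / 11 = 1384.36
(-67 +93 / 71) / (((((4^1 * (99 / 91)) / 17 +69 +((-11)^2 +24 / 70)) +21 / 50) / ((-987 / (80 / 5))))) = 22254407175 / 1049046797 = 21.21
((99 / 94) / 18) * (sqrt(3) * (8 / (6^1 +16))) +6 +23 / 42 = sqrt(3) / 47 +275 / 42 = 6.58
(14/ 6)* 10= 70/ 3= 23.33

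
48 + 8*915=7368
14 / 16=7 / 8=0.88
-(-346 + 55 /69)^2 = -567344761 /4761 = -119165.04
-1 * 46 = -46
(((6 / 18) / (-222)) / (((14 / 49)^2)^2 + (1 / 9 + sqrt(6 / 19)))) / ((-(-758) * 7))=16585765 / 150249703358612 - 7411887 * sqrt(114) / 150249703358612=-0.00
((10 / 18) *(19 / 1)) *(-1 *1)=-95 / 9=-10.56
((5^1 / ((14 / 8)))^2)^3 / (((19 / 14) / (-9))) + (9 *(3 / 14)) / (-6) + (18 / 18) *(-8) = -4618629227 / 1277332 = -3615.84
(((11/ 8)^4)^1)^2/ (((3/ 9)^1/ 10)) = 3215383215/ 8388608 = 383.30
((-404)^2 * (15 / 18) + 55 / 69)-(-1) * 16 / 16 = 136015.13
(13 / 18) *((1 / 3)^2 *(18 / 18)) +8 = 1309 / 162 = 8.08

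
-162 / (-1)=162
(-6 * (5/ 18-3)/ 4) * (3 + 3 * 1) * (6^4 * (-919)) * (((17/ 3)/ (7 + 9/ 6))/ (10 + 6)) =-1215837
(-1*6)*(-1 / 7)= 6 / 7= 0.86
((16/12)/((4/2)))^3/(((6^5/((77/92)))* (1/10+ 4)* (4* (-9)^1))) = -385/1781862624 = -0.00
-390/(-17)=390/17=22.94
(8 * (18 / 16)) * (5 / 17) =45 / 17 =2.65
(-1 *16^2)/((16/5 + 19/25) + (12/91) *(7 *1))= -83200/1587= -52.43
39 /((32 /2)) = 39 /16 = 2.44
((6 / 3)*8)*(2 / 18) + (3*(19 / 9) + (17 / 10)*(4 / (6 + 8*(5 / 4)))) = 3073 / 360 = 8.54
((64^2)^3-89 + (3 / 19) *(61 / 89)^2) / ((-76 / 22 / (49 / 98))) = -28441084418747044 / 2859481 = -9946240041.02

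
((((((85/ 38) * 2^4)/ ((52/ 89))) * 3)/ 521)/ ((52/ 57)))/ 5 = 0.08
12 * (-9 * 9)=-972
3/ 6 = 1/ 2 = 0.50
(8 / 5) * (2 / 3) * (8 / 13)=128 / 195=0.66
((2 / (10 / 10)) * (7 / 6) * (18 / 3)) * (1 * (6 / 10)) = 42 / 5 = 8.40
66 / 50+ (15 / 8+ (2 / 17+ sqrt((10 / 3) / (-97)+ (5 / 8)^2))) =sqrt(1930785) / 2328+ 11263 / 3400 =3.91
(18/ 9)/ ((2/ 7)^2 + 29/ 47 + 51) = 2303/ 59531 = 0.04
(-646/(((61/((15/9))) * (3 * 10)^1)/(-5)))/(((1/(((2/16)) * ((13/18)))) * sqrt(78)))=1615 * sqrt(78)/474336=0.03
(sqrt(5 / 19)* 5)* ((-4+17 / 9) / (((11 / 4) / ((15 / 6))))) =-50* sqrt(95) / 99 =-4.92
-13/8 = -1.62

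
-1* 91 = -91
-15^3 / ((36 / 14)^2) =-6125 / 12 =-510.42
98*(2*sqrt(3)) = 196*sqrt(3) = 339.48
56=56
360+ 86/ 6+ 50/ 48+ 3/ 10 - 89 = 11467/ 40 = 286.68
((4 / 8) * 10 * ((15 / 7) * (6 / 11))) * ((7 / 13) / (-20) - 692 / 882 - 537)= -308327335 / 98098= -3143.05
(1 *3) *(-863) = -2589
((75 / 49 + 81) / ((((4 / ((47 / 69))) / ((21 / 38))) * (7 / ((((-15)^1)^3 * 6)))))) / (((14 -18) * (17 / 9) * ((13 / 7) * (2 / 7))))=4329986625 / 772616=5604.32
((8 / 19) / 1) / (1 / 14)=5.89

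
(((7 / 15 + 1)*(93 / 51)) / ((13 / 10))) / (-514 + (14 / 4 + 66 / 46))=-62744 / 15525471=-0.00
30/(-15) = -2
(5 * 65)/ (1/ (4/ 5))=260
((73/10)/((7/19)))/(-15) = -1387/1050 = -1.32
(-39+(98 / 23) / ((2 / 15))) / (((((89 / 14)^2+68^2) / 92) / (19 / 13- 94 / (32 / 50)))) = 240092748 / 11884925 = 20.20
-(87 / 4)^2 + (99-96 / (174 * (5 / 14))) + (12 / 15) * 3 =-865841 / 2320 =-373.21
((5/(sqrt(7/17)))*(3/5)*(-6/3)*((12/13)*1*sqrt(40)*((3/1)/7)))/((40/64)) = -3456*sqrt(1190)/3185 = -37.43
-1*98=-98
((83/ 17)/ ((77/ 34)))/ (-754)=-0.00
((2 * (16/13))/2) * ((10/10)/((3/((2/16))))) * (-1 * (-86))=172/39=4.41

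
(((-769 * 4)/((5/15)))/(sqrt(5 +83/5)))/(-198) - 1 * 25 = -25 +769 * sqrt(15)/297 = -14.97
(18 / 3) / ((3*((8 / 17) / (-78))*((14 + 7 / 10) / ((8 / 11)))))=-8840 / 539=-16.40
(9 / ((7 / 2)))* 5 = 90 / 7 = 12.86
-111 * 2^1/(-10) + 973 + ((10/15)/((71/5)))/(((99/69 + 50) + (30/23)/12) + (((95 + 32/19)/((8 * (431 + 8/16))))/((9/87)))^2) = 649544860912375568/652677117429605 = 995.20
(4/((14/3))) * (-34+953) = 5514/7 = 787.71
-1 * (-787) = 787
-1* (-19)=19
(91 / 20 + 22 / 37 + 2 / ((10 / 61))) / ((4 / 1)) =2567 / 592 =4.34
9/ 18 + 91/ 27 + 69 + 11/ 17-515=-405281/ 918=-441.48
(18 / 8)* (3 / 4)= 27 / 16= 1.69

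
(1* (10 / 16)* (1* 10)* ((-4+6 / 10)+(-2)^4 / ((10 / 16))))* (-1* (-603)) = 334665 / 4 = 83666.25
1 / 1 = 1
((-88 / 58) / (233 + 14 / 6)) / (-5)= 66 / 51185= 0.00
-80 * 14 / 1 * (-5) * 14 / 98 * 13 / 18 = 5200 / 9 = 577.78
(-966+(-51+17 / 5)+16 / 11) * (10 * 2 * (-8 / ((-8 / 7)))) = -1558704 / 11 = -141700.36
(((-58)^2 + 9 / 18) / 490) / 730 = 0.01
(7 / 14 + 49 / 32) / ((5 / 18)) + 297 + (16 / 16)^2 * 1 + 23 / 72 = 44011 / 144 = 305.63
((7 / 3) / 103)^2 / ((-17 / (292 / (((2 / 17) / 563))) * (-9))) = 4027702 / 859329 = 4.69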